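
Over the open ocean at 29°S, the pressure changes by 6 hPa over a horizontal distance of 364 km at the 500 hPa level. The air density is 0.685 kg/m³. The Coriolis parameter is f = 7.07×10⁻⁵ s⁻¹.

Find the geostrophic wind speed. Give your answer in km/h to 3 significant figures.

Pressure gradient: |∂P/∂n| = 600 Pa / 364000 m = 1.65×10⁻³ Pa/m
Geostrophic balance (pressure-gradient force = Coriolis force):
V_g = (1/(fρ)) |∂P/∂n| = 1.65×10⁻³ / (7.07×10⁻⁵ × 0.685) = 34.0 m/s
Converting: 34.0 m/s × 3.6 = 123 km/h

123 km/h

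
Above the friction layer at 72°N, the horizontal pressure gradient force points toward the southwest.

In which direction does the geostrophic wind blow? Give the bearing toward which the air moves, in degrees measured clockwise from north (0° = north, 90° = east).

315°

The pressure-gradient force points toward the southwest (bearing 225°).
Geostrophic balance: in the Northern Hemisphere the Coriolis force deflects motion to the right, so the geostrophic wind blows 90° to the right of the pressure-gradient force (low pressure on the left).
Rotating 225° by 90° clockwise gives 315° — the wind blows toward the northwest.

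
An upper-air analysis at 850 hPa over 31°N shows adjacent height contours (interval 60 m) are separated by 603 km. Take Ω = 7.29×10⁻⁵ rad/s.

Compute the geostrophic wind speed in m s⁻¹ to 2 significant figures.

Coriolis parameter at 31°N:
f = 2Ω sin φ = 2 × 7.29×10⁻⁵ × sin 31° = 7.51×10⁻⁵ s⁻¹
Height gradient: |∂Z/∂n| = 60 m / 603000 m = 9.95×10⁻⁵
On a pressure surface, geostrophic balance gives V_g = (g/f)|∂Z/∂n|:
V_g = 9.81 × 9.95×10⁻⁵ / 7.51×10⁻⁵ = 13.0 m/s

13 m s⁻¹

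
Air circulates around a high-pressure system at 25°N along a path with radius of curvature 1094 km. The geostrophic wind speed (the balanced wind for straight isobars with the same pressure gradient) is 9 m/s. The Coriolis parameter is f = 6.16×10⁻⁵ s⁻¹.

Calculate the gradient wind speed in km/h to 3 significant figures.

38.5 km/h

Around a high, pressure-gradient force acts outward with centrifugal, so Coriolis balances both:
fV = (1/ρ)|∂P/∂n| + V²/R  →  V² − fR·V + fR·V_g = 0
With fR = 6.16×10⁻⁵ × 1094×10³ m = 67.4 m/s:
V = [fR − √((fR)² − 4 fR V_g)]/2 = [67.4 − √(67.4² − 4×67.4×9)]/2 = 10.7 m/s
Supergeostrophic (V > V_g = 9 m/s), as expected around a high.
Converting: 10.7 m/s × 3.6 = 38.5 km/h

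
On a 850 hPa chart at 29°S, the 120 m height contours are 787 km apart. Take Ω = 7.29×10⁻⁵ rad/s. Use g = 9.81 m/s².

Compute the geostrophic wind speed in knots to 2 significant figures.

Coriolis parameter at 29°S:
f = 2Ω sin φ = 2 × 7.29×10⁻⁵ × sin 29° = 7.07×10⁻⁵ s⁻¹
Height gradient: |∂Z/∂n| = 120 m / 787000 m = 1.52×10⁻⁴
On a pressure surface, geostrophic balance gives V_g = (g/f)|∂Z/∂n|:
V_g = 9.81 × 1.52×10⁻⁴ / 7.07×10⁻⁵ = 21.2 m/s
Converting: 21.2 m/s × 1.944 = 41 knots

41 knots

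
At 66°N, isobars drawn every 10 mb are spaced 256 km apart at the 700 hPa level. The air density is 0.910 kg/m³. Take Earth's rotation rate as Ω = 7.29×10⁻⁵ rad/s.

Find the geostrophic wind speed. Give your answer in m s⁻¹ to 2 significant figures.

32 m s⁻¹

Coriolis parameter at 66°N:
f = 2Ω sin φ = 2 × 7.29×10⁻⁵ × sin 66° = 1.33×10⁻⁴ s⁻¹
Pressure gradient: |∂P/∂n| = 1000 Pa / 256000 m = 3.91×10⁻³ Pa/m
Geostrophic balance (pressure-gradient force = Coriolis force):
V_g = (1/(fρ)) |∂P/∂n| = 3.91×10⁻³ / (1.33×10⁻⁴ × 0.910) = 32.2 m/s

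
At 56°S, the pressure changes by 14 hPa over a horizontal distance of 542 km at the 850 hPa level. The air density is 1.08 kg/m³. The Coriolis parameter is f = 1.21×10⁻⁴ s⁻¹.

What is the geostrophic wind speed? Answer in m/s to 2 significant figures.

Pressure gradient: |∂P/∂n| = 1400 Pa / 542000 m = 2.58×10⁻³ Pa/m
Geostrophic balance (pressure-gradient force = Coriolis force):
V_g = (1/(fρ)) |∂P/∂n| = 2.58×10⁻³ / (1.21×10⁻⁴ × 1.08) = 19.8 m/s

20 m/s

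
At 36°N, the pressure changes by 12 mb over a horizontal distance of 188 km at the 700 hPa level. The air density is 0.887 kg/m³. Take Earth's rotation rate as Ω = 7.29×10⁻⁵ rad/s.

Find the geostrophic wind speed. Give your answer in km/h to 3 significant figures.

302 km/h

Coriolis parameter at 36°N:
f = 2Ω sin φ = 2 × 7.29×10⁻⁵ × sin 36° = 8.57×10⁻⁵ s⁻¹
Pressure gradient: |∂P/∂n| = 1200 Pa / 188000 m = 6.38×10⁻³ Pa/m
Geostrophic balance (pressure-gradient force = Coriolis force):
V_g = (1/(fρ)) |∂P/∂n| = 6.38×10⁻³ / (8.57×10⁻⁵ × 0.887) = 84.0 m/s
Converting: 84.0 m/s × 3.6 = 302 km/h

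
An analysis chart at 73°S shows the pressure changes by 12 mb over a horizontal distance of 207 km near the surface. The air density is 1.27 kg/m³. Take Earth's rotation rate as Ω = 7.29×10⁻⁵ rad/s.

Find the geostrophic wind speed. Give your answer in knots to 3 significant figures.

63.6 knots

Coriolis parameter at 73°S:
f = 2Ω sin φ = 2 × 7.29×10⁻⁵ × sin 73° = 1.39×10⁻⁴ s⁻¹
Pressure gradient: |∂P/∂n| = 1200 Pa / 207000 m = 5.80×10⁻³ Pa/m
Geostrophic balance (pressure-gradient force = Coriolis force):
V_g = (1/(fρ)) |∂P/∂n| = 5.80×10⁻³ / (1.39×10⁻⁴ × 1.27) = 32.7 m/s
Converting: 32.7 m/s × 1.944 = 63.6 knots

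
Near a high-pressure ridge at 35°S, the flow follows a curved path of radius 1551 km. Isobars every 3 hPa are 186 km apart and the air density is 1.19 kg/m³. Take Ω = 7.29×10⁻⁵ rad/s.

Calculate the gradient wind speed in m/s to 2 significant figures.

19 m/s

Coriolis parameter at 35°S:
f = 2Ω sin φ = 2 × 7.29×10⁻⁵ × sin 35° = 8.36×10⁻⁵ s⁻¹
Pressure gradient: |∂P/∂n| = 300 Pa / 186000 m = 1.61×10⁻³ Pa/m
Geostrophic speed: V_g = |∂P/∂n|/(fρ) = 1.61×10⁻³/(8.36×10⁻⁵ × 1.19) = 16.2 m/s
Around a high, pressure-gradient force acts outward with centrifugal, so Coriolis balances both:
fV = (1/ρ)|∂P/∂n| + V²/R  →  V² − fR·V + fR·V_g = 0
With fR = 8.36×10⁻⁵ × 1551×10³ m = 130 m/s:
V = [fR − √((fR)² − 4 fR V_g)]/2 = [130 − √(130² − 4×130×16.2)]/2 = 19 m/s
Supergeostrophic (V > V_g = 16.2 m/s), as expected around a high.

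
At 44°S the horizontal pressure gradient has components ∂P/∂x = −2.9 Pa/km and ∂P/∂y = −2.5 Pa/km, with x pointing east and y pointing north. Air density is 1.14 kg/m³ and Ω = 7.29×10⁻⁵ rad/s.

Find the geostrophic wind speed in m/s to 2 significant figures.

33 m/s

Coriolis parameter at 44°S:
f = 2Ω sin φ = 2 × 7.29×10⁻⁵ × sin 44° = 1.01×10⁻⁴ s⁻¹
In the Southern Hemisphere f is negative: f = −1.01×10⁻⁴ s⁻¹.
Component geostrophic relations (x east, y north):
u_g = −(1/(fρ)) ∂P/∂y,  v_g = (1/(fρ)) ∂P/∂x
u_g = −(−2.5×10⁻³)/(−1.01×10⁻⁴ × 1.14) = −21.7 m/s;  v_g = (−2.9×10⁻³)/(−1.01×10⁻⁴ × 1.14) = 25.1 m/s
|V_g| = √(u_g² + v_g²) = 33.2 m/s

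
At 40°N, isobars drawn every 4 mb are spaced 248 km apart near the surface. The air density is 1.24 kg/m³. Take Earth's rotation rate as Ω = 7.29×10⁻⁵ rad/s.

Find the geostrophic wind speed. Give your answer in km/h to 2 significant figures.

50 km/h

Coriolis parameter at 40°N:
f = 2Ω sin φ = 2 × 7.29×10⁻⁵ × sin 40° = 9.37×10⁻⁵ s⁻¹
Pressure gradient: |∂P/∂n| = 400 Pa / 248000 m = 1.61×10⁻³ Pa/m
Geostrophic balance (pressure-gradient force = Coriolis force):
V_g = (1/(fρ)) |∂P/∂n| = 1.61×10⁻³ / (9.37×10⁻⁵ × 1.24) = 13.9 m/s
Converting: 13.9 m/s × 3.6 = 50 km/h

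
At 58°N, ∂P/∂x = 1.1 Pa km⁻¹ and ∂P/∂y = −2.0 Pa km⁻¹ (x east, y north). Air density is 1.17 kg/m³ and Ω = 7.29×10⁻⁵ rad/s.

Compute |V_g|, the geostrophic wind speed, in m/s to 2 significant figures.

Coriolis parameter at 58°N:
f = 2Ω sin φ = 2 × 7.29×10⁻⁵ × sin 58° = 1.24×10⁻⁴ s⁻¹
Component geostrophic relations (x east, y north):
u_g = −(1/(fρ)) ∂P/∂y,  v_g = (1/(fρ)) ∂P/∂x
u_g = −(−2.0×10⁻³)/(1.24×10⁻⁴ × 1.17) = 13.8 m/s;  v_g = (1.1×10⁻³)/(1.24×10⁻⁴ × 1.17) = 7.60 m/s
|V_g| = √(u_g² + v_g²) = 15.8 m/s

16 m/s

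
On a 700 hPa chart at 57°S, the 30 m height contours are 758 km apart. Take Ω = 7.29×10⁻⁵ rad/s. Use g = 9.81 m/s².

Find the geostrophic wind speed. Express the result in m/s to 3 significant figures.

3.18 m/s

Coriolis parameter at 57°S:
f = 2Ω sin φ = 2 × 7.29×10⁻⁵ × sin 57° = 1.22×10⁻⁴ s⁻¹
Height gradient: |∂Z/∂n| = 30 m / 758000 m = 3.96×10⁻⁵
On a pressure surface, geostrophic balance gives V_g = (g/f)|∂Z/∂n|:
V_g = 9.81 × 3.96×10⁻⁵ / 1.22×10⁻⁴ = 3.18 m/s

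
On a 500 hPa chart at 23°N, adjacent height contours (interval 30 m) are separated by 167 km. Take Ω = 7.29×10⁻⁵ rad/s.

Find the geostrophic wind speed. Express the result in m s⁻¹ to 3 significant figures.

Coriolis parameter at 23°N:
f = 2Ω sin φ = 2 × 7.29×10⁻⁵ × sin 23° = 5.70×10⁻⁵ s⁻¹
Height gradient: |∂Z/∂n| = 30 m / 167000 m = 1.80×10⁻⁴
On a pressure surface, geostrophic balance gives V_g = (g/f)|∂Z/∂n|:
V_g = 9.81 × 1.80×10⁻⁴ / 5.70×10⁻⁵ = 30.9 m/s

30.9 m s⁻¹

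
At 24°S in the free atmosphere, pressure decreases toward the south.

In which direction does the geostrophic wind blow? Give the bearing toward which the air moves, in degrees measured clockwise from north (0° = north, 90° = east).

The pressure-gradient force points toward the south (bearing 180°).
Geostrophic balance: in the Southern Hemisphere the Coriolis force deflects motion to the left, so the geostrophic wind blows 90° to the left of the pressure-gradient force (low pressure on the right).
Rotating 180° by 90° counterclockwise gives 090° — the wind blows toward the east.

090°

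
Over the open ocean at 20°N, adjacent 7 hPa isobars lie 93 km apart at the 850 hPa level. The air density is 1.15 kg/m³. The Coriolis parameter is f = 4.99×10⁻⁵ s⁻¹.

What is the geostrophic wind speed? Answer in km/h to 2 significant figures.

Pressure gradient: |∂P/∂n| = 700 Pa / 93000 m = 7.53×10⁻³ Pa/m
Geostrophic balance (pressure-gradient force = Coriolis force):
V_g = (1/(fρ)) |∂P/∂n| = 7.53×10⁻³ / (4.99×10⁻⁵ × 1.15) = 131 m/s
Converting: 131 m/s × 3.6 = 470 km/h

470 km/h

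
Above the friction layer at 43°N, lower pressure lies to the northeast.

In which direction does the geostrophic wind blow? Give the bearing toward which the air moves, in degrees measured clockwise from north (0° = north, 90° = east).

135°

The pressure-gradient force points toward the northeast (bearing 045°).
Geostrophic balance: in the Northern Hemisphere the Coriolis force deflects motion to the right, so the geostrophic wind blows 90° to the right of the pressure-gradient force (low pressure on the left).
Rotating 045° by 90° clockwise gives 135° — the wind blows toward the southeast.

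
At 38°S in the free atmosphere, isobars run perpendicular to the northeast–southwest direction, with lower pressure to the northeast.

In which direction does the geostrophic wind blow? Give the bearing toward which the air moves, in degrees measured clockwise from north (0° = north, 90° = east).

The pressure-gradient force points toward the northeast (bearing 045°).
Geostrophic balance: in the Southern Hemisphere the Coriolis force deflects motion to the left, so the geostrophic wind blows 90° to the left of the pressure-gradient force (low pressure on the right).
Rotating 045° by 90° counterclockwise gives 315° — the wind blows toward the northwest.

315°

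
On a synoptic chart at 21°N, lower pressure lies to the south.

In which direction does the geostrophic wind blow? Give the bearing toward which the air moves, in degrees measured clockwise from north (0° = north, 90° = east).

The pressure-gradient force points toward the south (bearing 180°).
Geostrophic balance: in the Northern Hemisphere the Coriolis force deflects motion to the right, so the geostrophic wind blows 90° to the right of the pressure-gradient force (low pressure on the left).
Rotating 180° by 90° clockwise gives 270° — the wind blows toward the west.

270°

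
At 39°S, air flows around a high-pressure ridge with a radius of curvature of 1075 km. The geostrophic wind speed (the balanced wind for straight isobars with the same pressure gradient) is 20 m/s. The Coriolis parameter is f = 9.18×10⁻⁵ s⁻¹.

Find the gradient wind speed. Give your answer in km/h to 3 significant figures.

Around a high, pressure-gradient force acts outward with centrifugal, so Coriolis balances both:
fV = (1/ρ)|∂P/∂n| + V²/R  →  V² − fR·V + fR·V_g = 0
With fR = 9.18×10⁻⁵ × 1075×10³ m = 98.7 m/s:
V = [fR − √((fR)² − 4 fR V_g)]/2 = [98.7 − √(98.7² − 4×98.7×20)]/2 = 27.9 m/s
Supergeostrophic (V > V_g = 20 m/s), as expected around a high.
Converting: 27.9 m/s × 3.6 = 100 km/h

100 km/h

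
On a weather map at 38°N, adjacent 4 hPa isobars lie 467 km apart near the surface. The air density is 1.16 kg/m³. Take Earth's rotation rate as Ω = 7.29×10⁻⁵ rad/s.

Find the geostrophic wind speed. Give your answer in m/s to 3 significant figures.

Coriolis parameter at 38°N:
f = 2Ω sin φ = 2 × 7.29×10⁻⁵ × sin 38° = 8.98×10⁻⁵ s⁻¹
Pressure gradient: |∂P/∂n| = 400 Pa / 467000 m = 8.57×10⁻⁴ Pa/m
Geostrophic balance (pressure-gradient force = Coriolis force):
V_g = (1/(fρ)) |∂P/∂n| = 8.57×10⁻⁴ / (8.98×10⁻⁵ × 1.16) = 8.23 m/s

8.23 m/s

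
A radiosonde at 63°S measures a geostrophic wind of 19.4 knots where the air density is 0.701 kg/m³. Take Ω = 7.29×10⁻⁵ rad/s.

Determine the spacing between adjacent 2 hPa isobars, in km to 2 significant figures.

220 km

Coriolis parameter at 63°S:
f = 2Ω sin φ = 2 × 7.29×10⁻⁵ × sin 63° = 1.30×10⁻⁴ s⁻¹
Wind speed in SI: 19.4 knots = 9.98 m/s
Geostrophic balance rearranged: |∂P/∂n| = f ρ V_g
|∂P/∂n| = 1.30×10⁻⁴ × 0.701 × 9.98 = 9.09×10⁻⁴ Pa/m
Isobar spacing: Δn = ΔP/|∂P/∂n| = 200 Pa / 9.09×10⁻⁴ Pa/m = 220056 m ≈ 220 km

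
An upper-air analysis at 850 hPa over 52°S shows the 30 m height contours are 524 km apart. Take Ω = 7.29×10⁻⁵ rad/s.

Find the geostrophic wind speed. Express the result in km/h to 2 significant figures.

18 km/h

Coriolis parameter at 52°S:
f = 2Ω sin φ = 2 × 7.29×10⁻⁵ × sin 52° = 1.15×10⁻⁴ s⁻¹
Height gradient: |∂Z/∂n| = 30 m / 524000 m = 5.73×10⁻⁵
On a pressure surface, geostrophic balance gives V_g = (g/f)|∂Z/∂n|:
V_g = 9.81 × 5.73×10⁻⁵ / 1.15×10⁻⁴ = 4.89 m/s
Converting: 4.89 m/s × 3.6 = 18 km/h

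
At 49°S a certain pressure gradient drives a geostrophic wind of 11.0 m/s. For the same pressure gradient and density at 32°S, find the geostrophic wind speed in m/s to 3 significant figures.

15.7 m/s

With the same pressure gradient and density, V_g ∝ 1/f ∝ 1/sin φ.
V₂ = V₁ · sin φ₁ / sin φ₂ = 11.0 × sin 49° / sin 32°
V₂ = 11.0 × 0.7547/0.5299 = 15.7 m/s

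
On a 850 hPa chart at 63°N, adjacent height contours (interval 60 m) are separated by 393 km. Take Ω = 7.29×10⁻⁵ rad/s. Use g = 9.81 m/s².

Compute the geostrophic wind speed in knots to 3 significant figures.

Coriolis parameter at 63°N:
f = 2Ω sin φ = 2 × 7.29×10⁻⁵ × sin 63° = 1.30×10⁻⁴ s⁻¹
Height gradient: |∂Z/∂n| = 60 m / 393000 m = 1.53×10⁻⁴
On a pressure surface, geostrophic balance gives V_g = (g/f)|∂Z/∂n|:
V_g = 9.81 × 1.53×10⁻⁴ / 1.30×10⁻⁴ = 11.5 m/s
Converting: 11.5 m/s × 1.944 = 22.4 knots

22.4 knots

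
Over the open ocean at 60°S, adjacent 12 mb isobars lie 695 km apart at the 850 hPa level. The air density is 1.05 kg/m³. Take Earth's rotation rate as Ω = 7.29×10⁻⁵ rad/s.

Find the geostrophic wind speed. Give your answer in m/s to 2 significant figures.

Coriolis parameter at 60°S:
f = 2Ω sin φ = 2 × 7.29×10⁻⁵ × sin 60° = 1.26×10⁻⁴ s⁻¹
Pressure gradient: |∂P/∂n| = 1200 Pa / 695000 m = 1.73×10⁻³ Pa/m
Geostrophic balance (pressure-gradient force = Coriolis force):
V_g = (1/(fρ)) |∂P/∂n| = 1.73×10⁻³ / (1.26×10⁻⁴ × 1.05) = 13.0 m/s

13 m/s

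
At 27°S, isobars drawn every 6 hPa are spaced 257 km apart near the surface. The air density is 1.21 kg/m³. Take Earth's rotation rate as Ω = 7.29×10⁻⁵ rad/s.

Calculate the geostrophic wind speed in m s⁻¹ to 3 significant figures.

29.1 m s⁻¹

Coriolis parameter at 27°S:
f = 2Ω sin φ = 2 × 7.29×10⁻⁵ × sin 27° = 6.62×10⁻⁵ s⁻¹
Pressure gradient: |∂P/∂n| = 600 Pa / 257000 m = 2.33×10⁻³ Pa/m
Geostrophic balance (pressure-gradient force = Coriolis force):
V_g = (1/(fρ)) |∂P/∂n| = 2.33×10⁻³ / (6.62×10⁻⁵ × 1.21) = 29.1 m/s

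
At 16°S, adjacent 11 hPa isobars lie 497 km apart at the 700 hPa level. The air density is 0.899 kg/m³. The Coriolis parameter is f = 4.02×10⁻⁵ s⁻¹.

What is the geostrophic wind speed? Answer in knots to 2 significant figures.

Pressure gradient: |∂P/∂n| = 1100 Pa / 497000 m = 2.21×10⁻³ Pa/m
Geostrophic balance (pressure-gradient force = Coriolis force):
V_g = (1/(fρ)) |∂P/∂n| = 2.21×10⁻³ / (4.02×10⁻⁵ × 0.899) = 61.2 m/s
Converting: 61.2 m/s × 1.944 = 120 knots

120 knots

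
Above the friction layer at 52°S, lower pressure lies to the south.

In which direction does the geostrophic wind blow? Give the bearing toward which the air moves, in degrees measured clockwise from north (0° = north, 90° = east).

090°

The pressure-gradient force points toward the south (bearing 180°).
Geostrophic balance: in the Southern Hemisphere the Coriolis force deflects motion to the left, so the geostrophic wind blows 90° to the left of the pressure-gradient force (low pressure on the right).
Rotating 180° by 90° counterclockwise gives 090° — the wind blows toward the east.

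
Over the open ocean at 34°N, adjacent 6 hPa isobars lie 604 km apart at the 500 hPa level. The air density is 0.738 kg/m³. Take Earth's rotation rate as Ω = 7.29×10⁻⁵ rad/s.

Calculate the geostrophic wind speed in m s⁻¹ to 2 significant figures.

Coriolis parameter at 34°N:
f = 2Ω sin φ = 2 × 7.29×10⁻⁵ × sin 34° = 8.15×10⁻⁵ s⁻¹
Pressure gradient: |∂P/∂n| = 600 Pa / 604000 m = 9.93×10⁻⁴ Pa/m
Geostrophic balance (pressure-gradient force = Coriolis force):
V_g = (1/(fρ)) |∂P/∂n| = 9.93×10⁻⁴ / (8.15×10⁻⁵ × 0.738) = 16.5 m/s

17 m s⁻¹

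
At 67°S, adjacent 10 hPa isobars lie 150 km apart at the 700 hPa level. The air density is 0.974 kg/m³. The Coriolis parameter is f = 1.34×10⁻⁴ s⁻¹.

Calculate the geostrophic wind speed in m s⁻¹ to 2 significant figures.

51 m s⁻¹

Pressure gradient: |∂P/∂n| = 1000 Pa / 150000 m = 6.67×10⁻³ Pa/m
Geostrophic balance (pressure-gradient force = Coriolis force):
V_g = (1/(fρ)) |∂P/∂n| = 6.67×10⁻³ / (1.34×10⁻⁴ × 0.974) = 51.1 m/s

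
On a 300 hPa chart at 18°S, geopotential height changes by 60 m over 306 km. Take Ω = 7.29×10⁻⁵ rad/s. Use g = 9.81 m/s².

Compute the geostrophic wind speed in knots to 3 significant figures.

83.0 knots

Coriolis parameter at 18°S:
f = 2Ω sin φ = 2 × 7.29×10⁻⁵ × sin 18° = 4.51×10⁻⁵ s⁻¹
Height gradient: |∂Z/∂n| = 60 m / 306000 m = 1.96×10⁻⁴
On a pressure surface, geostrophic balance gives V_g = (g/f)|∂Z/∂n|:
V_g = 9.81 × 1.96×10⁻⁴ / 4.51×10⁻⁵ = 42.7 m/s
Converting: 42.7 m/s × 1.944 = 83.0 knots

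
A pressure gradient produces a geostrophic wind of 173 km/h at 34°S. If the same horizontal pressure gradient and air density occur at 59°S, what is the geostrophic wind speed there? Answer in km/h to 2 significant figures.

With the same pressure gradient and density, V_g ∝ 1/f ∝ 1/sin φ.
V₂ = V₁ · sin φ₁ / sin φ₂ = 173 × sin 34° / sin 59°
V₂ = 173 × 0.5592/0.8572 = 110 km/h

110 km/h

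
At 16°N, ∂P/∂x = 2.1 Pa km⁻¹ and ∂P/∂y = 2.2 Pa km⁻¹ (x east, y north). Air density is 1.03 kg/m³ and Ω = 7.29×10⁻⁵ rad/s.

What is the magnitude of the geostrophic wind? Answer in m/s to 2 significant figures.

Coriolis parameter at 16°N:
f = 2Ω sin φ = 2 × 7.29×10⁻⁵ × sin 16° = 4.02×10⁻⁵ s⁻¹
Component geostrophic relations (x east, y north):
u_g = −(1/(fρ)) ∂P/∂y,  v_g = (1/(fρ)) ∂P/∂x
u_g = −(2.2×10⁻³)/(4.02×10⁻⁵ × 1.03) = −53.1 m/s;  v_g = (2.1×10⁻³)/(4.02×10⁻⁵ × 1.03) = 50.7 m/s
|V_g| = √(u_g² + v_g²) = 73.5 m/s

73 m/s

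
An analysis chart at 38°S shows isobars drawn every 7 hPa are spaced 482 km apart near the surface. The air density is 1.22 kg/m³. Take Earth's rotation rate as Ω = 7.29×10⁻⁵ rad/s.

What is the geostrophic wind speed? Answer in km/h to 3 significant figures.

Coriolis parameter at 38°S:
f = 2Ω sin φ = 2 × 7.29×10⁻⁵ × sin 38° = 8.98×10⁻⁵ s⁻¹
Pressure gradient: |∂P/∂n| = 700 Pa / 482000 m = 1.45×10⁻³ Pa/m
Geostrophic balance (pressure-gradient force = Coriolis force):
V_g = (1/(fρ)) |∂P/∂n| = 1.45×10⁻³ / (8.98×10⁻⁵ × 1.22) = 13.3 m/s
Converting: 13.3 m/s × 3.6 = 47.7 km/h

47.7 km/h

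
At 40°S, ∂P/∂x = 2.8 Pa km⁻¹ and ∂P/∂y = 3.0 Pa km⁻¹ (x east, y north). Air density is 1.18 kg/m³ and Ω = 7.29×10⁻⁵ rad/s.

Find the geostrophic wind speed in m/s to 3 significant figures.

37.1 m/s

Coriolis parameter at 40°S:
f = 2Ω sin φ = 2 × 7.29×10⁻⁵ × sin 40° = 9.37×10⁻⁵ s⁻¹
In the Southern Hemisphere f is negative: f = −9.37×10⁻⁵ s⁻¹.
Component geostrophic relations (x east, y north):
u_g = −(1/(fρ)) ∂P/∂y,  v_g = (1/(fρ)) ∂P/∂x
u_g = −(3.0×10⁻³)/(−9.37×10⁻⁵ × 1.18) = 27.1 m/s;  v_g = (2.8×10⁻³)/(−9.37×10⁻⁵ × 1.18) = −25.3 m/s
|V_g| = √(u_g² + v_g²) = 37.1 m/s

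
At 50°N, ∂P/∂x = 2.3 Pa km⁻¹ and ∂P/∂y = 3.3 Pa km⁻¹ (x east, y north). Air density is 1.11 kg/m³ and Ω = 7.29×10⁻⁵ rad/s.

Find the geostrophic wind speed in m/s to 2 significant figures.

Coriolis parameter at 50°N:
f = 2Ω sin φ = 2 × 7.29×10⁻⁵ × sin 50° = 1.12×10⁻⁴ s⁻¹
Component geostrophic relations (x east, y north):
u_g = −(1/(fρ)) ∂P/∂y,  v_g = (1/(fρ)) ∂P/∂x
u_g = −(3.3×10⁻³)/(1.12×10⁻⁴ × 1.11) = −26.6 m/s;  v_g = (2.3×10⁻³)/(1.12×10⁻⁴ × 1.11) = 18.6 m/s
|V_g| = √(u_g² + v_g²) = 32.4 m/s

32 m/s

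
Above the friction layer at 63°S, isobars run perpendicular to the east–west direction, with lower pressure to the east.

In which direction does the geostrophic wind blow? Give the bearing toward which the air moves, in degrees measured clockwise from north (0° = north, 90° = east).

000°

The pressure-gradient force points toward the east (bearing 090°).
Geostrophic balance: in the Southern Hemisphere the Coriolis force deflects motion to the left, so the geostrophic wind blows 90° to the left of the pressure-gradient force (low pressure on the right).
Rotating 090° by 90° counterclockwise gives 000° — the wind blows toward the north.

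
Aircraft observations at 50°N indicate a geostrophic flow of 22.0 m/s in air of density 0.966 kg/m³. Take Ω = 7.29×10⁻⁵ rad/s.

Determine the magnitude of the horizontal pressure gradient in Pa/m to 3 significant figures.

2.37×10⁻³ Pa/m

Coriolis parameter at 50°N:
f = 2Ω sin φ = 2 × 7.29×10⁻⁵ × sin 50° = 1.12×10⁻⁴ s⁻¹
Geostrophic balance rearranged: |∂P/∂n| = f ρ V_g
|∂P/∂n| = 1.12×10⁻⁴ × 0.966 × 22.0 = 2.37×10⁻³ Pa/m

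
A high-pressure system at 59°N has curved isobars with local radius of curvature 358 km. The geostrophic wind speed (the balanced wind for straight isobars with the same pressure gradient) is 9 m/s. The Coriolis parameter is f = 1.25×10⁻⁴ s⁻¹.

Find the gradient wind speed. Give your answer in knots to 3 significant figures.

Around a high, pressure-gradient force acts outward with centrifugal, so Coriolis balances both:
fV = (1/ρ)|∂P/∂n| + V²/R  →  V² − fR·V + fR·V_g = 0
With fR = 1.25×10⁻⁴ × 358×10³ m = 44.8 m/s:
V = [fR − √((fR)² − 4 fR V_g)]/2 = [44.8 − √(44.8² − 4×44.8×9)]/2 = 12.5 m/s
Supergeostrophic (V > V_g = 9 m/s), as expected around a high.
Converting: 12.5 m/s × 1.944 = 24.3 knots

24.3 knots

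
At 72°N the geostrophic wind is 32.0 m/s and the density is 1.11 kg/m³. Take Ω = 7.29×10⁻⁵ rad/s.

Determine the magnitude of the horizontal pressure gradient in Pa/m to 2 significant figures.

Coriolis parameter at 72°N:
f = 2Ω sin φ = 2 × 7.29×10⁻⁵ × sin 72° = 1.39×10⁻⁴ s⁻¹
Geostrophic balance rearranged: |∂P/∂n| = f ρ V_g
|∂P/∂n| = 1.39×10⁻⁴ × 1.11 × 32.0 = 4.93×10⁻³ Pa/m

4.9×10⁻³ Pa/m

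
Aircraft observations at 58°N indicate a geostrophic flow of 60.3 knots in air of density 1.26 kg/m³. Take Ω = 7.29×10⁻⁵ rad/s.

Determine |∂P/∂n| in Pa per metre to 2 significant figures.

4.8×10⁻³ Pa/m

Coriolis parameter at 58°N:
f = 2Ω sin φ = 2 × 7.29×10⁻⁵ × sin 58° = 1.24×10⁻⁴ s⁻¹
Wind speed in SI: 60.3 knots = 31.0 m/s
Geostrophic balance rearranged: |∂P/∂n| = f ρ V_g
|∂P/∂n| = 1.24×10⁻⁴ × 1.26 × 31.0 = 4.83×10⁻³ Pa/m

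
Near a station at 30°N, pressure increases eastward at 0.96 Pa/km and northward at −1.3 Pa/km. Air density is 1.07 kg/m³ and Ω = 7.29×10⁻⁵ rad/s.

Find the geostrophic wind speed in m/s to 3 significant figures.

Coriolis parameter at 30°N:
f = 2Ω sin φ = 2 × 7.29×10⁻⁵ × sin 30° = 7.29×10⁻⁵ s⁻¹
Component geostrophic relations (x east, y north):
u_g = −(1/(fρ)) ∂P/∂y,  v_g = (1/(fρ)) ∂P/∂x
u_g = −(−1.3×10⁻³)/(7.29×10⁻⁵ × 1.07) = 16.7 m/s;  v_g = (0.96×10⁻³)/(7.29×10⁻⁵ × 1.07) = 12.3 m/s
|V_g| = √(u_g² + v_g²) = 20.7 m/s

20.7 m/s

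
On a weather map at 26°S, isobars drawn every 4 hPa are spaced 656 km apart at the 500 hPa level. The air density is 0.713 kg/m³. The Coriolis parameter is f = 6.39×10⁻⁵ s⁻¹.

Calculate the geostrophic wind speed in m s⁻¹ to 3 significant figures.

13.4 m s⁻¹

Pressure gradient: |∂P/∂n| = 400 Pa / 656000 m = 6.10×10⁻⁴ Pa/m
Geostrophic balance (pressure-gradient force = Coriolis force):
V_g = (1/(fρ)) |∂P/∂n| = 6.10×10⁻⁴ / (6.39×10⁻⁵ × 0.713) = 13.4 m/s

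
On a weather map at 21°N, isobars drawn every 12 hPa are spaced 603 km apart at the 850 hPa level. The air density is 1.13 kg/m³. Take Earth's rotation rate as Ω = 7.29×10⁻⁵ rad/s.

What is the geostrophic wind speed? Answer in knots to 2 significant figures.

66 knots

Coriolis parameter at 21°N:
f = 2Ω sin φ = 2 × 7.29×10⁻⁵ × sin 21° = 5.23×10⁻⁵ s⁻¹
Pressure gradient: |∂P/∂n| = 1200 Pa / 603000 m = 1.99×10⁻³ Pa/m
Geostrophic balance (pressure-gradient force = Coriolis force):
V_g = (1/(fρ)) |∂P/∂n| = 1.99×10⁻³ / (5.23×10⁻⁵ × 1.13) = 33.7 m/s
Converting: 33.7 m/s × 1.944 = 66 knots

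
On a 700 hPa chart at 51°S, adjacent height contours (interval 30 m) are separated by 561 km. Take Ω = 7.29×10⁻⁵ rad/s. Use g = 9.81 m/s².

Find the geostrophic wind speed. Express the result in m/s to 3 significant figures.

4.63 m/s

Coriolis parameter at 51°S:
f = 2Ω sin φ = 2 × 7.29×10⁻⁵ × sin 51° = 1.13×10⁻⁴ s⁻¹
Height gradient: |∂Z/∂n| = 30 m / 561000 m = 5.35×10⁻⁵
On a pressure surface, geostrophic balance gives V_g = (g/f)|∂Z/∂n|:
V_g = 9.81 × 5.35×10⁻⁵ / 1.13×10⁻⁴ = 4.63 m/s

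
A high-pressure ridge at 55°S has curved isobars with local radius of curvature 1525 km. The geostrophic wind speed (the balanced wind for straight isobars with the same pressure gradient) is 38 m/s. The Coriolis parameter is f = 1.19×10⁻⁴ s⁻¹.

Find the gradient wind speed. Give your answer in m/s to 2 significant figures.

Around a high, pressure-gradient force acts outward with centrifugal, so Coriolis balances both:
fV = (1/ρ)|∂P/∂n| + V²/R  →  V² − fR·V + fR·V_g = 0
With fR = 1.19×10⁻⁴ × 1525×10³ m = 181 m/s:
V = [fR − √((fR)² − 4 fR V_g)]/2 = [181 − √(181² − 4×181×38)]/2 = 54.2 m/s
Supergeostrophic (V > V_g = 38 m/s), as expected around a high.

54 m/s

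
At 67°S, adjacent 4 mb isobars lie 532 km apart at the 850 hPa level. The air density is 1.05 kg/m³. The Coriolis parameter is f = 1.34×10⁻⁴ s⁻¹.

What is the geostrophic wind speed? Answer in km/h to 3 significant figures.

19.2 km/h

Pressure gradient: |∂P/∂n| = 400 Pa / 532000 m = 7.52×10⁻⁴ Pa/m
Geostrophic balance (pressure-gradient force = Coriolis force):
V_g = (1/(fρ)) |∂P/∂n| = 7.52×10⁻⁴ / (1.34×10⁻⁴ × 1.05) = 5.34 m/s
Converting: 5.34 m/s × 3.6 = 19.2 km/h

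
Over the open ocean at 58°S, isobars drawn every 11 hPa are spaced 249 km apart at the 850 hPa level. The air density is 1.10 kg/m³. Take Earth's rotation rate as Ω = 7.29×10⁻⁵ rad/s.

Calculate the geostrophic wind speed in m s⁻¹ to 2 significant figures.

Coriolis parameter at 58°S:
f = 2Ω sin φ = 2 × 7.29×10⁻⁵ × sin 58° = 1.24×10⁻⁴ s⁻¹
Pressure gradient: |∂P/∂n| = 1100 Pa / 249000 m = 4.42×10⁻³ Pa/m
Geostrophic balance (pressure-gradient force = Coriolis force):
V_g = (1/(fρ)) |∂P/∂n| = 4.42×10⁻³ / (1.24×10⁻⁴ × 1.10) = 32.5 m/s

32 m s⁻¹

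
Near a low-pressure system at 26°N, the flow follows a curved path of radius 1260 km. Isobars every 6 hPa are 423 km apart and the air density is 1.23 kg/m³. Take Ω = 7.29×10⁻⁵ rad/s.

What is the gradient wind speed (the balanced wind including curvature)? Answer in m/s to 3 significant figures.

15.2 m/s

Coriolis parameter at 26°N:
f = 2Ω sin φ = 2 × 7.29×10⁻⁵ × sin 26° = 6.39×10⁻⁵ s⁻¹
Pressure gradient: |∂P/∂n| = 600 Pa / 423000 m = 1.42×10⁻³ Pa/m
Geostrophic speed: V_g = |∂P/∂n|/(fρ) = 1.42×10⁻³/(6.39×10⁻⁵ × 1.23) = 18.0 m/s
Around a low, centrifugal force acts outward with Coriolis, so pressure-gradient force balances both:
(1/ρ)|∂P/∂n| = fV + V²/R  →  V² + fR·V − fR·V_g = 0
With fR = 6.39×10⁻⁵ × 1260×10³ m = 80.5 m/s:
V = [−fR + √((fR)² + 4 fR V_g)]/2 = [−80.5 + √(80.5² + 4×80.5×18)]/2 = 15.2 m/s
Subgeostrophic (V < V_g = 18 m/s), as expected around a low.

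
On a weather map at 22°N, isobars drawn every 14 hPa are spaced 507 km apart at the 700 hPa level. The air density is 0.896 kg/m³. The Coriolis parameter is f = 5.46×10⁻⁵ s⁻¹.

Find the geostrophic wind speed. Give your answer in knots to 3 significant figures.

110 knots

Pressure gradient: |∂P/∂n| = 1400 Pa / 507000 m = 2.76×10⁻³ Pa/m
Geostrophic balance (pressure-gradient force = Coriolis force):
V_g = (1/(fρ)) |∂P/∂n| = 2.76×10⁻³ / (5.46×10⁻⁵ × 0.896) = 56.4 m/s
Converting: 56.4 m/s × 1.944 = 110 knots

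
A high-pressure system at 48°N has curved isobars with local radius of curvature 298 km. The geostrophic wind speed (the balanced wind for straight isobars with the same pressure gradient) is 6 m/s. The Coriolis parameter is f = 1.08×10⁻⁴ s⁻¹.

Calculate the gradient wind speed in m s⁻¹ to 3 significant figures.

7.98 m s⁻¹

Around a high, pressure-gradient force acts outward with centrifugal, so Coriolis balances both:
fV = (1/ρ)|∂P/∂n| + V²/R  →  V² − fR·V + fR·V_g = 0
With fR = 1.08×10⁻⁴ × 298×10³ m = 32.2 m/s:
V = [fR − √((fR)² − 4 fR V_g)]/2 = [32.2 − √(32.2² − 4×32.2×6)]/2 = 7.98 m/s
Supergeostrophic (V > V_g = 6 m/s), as expected around a high.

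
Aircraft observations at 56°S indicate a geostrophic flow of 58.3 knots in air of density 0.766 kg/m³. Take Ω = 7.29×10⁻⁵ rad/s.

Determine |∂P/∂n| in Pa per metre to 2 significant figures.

2.8×10⁻³ Pa/m

Coriolis parameter at 56°S:
f = 2Ω sin φ = 2 × 7.29×10⁻⁵ × sin 56° = 1.21×10⁻⁴ s⁻¹
Wind speed in SI: 58.3 knots = 30.0 m/s
Geostrophic balance rearranged: |∂P/∂n| = f ρ V_g
|∂P/∂n| = 1.21×10⁻⁴ × 0.766 × 30.0 = 2.78×10⁻³ Pa/m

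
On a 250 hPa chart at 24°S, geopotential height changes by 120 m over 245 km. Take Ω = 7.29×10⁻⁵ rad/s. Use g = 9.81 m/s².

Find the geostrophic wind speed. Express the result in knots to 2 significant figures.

160 knots

Coriolis parameter at 24°S:
f = 2Ω sin φ = 2 × 7.29×10⁻⁵ × sin 24° = 5.93×10⁻⁵ s⁻¹
Height gradient: |∂Z/∂n| = 120 m / 245000 m = 4.90×10⁻⁴
On a pressure surface, geostrophic balance gives V_g = (g/f)|∂Z/∂n|:
V_g = 9.81 × 4.90×10⁻⁴ / 5.93×10⁻⁵ = 81.0 m/s
Converting: 81.0 m/s × 1.944 = 160 knots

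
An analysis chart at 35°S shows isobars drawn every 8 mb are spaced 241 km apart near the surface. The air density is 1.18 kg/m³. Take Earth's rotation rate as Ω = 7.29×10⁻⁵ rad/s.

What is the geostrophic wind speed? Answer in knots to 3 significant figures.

Coriolis parameter at 35°S:
f = 2Ω sin φ = 2 × 7.29×10⁻⁵ × sin 35° = 8.36×10⁻⁵ s⁻¹
Pressure gradient: |∂P/∂n| = 800 Pa / 241000 m = 3.32×10⁻³ Pa/m
Geostrophic balance (pressure-gradient force = Coriolis force):
V_g = (1/(fρ)) |∂P/∂n| = 3.32×10⁻³ / (8.36×10⁻⁵ × 1.18) = 33.6 m/s
Converting: 33.6 m/s × 1.944 = 65.4 knots

65.4 knots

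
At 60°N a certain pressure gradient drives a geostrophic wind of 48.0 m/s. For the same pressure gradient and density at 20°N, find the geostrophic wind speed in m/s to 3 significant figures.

122 m/s

With the same pressure gradient and density, V_g ∝ 1/f ∝ 1/sin φ.
V₂ = V₁ · sin φ₁ / sin φ₂ = 48.0 × sin 60° / sin 20°
V₂ = 48.0 × 0.8660/0.3420 = 122 m/s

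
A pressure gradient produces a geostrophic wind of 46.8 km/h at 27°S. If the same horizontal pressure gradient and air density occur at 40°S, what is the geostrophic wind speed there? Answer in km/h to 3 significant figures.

With the same pressure gradient and density, V_g ∝ 1/f ∝ 1/sin φ.
V₂ = V₁ · sin φ₁ / sin φ₂ = 46.8 × sin 27° / sin 40°
V₂ = 46.8 × 0.4540/0.6428 = 33.1 km/h

33.1 km/h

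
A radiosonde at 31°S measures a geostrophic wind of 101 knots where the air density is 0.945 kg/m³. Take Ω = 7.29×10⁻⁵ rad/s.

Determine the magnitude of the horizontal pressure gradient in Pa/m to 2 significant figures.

Coriolis parameter at 31°S:
f = 2Ω sin φ = 2 × 7.29×10⁻⁵ × sin 31° = 7.51×10⁻⁵ s⁻¹
Wind speed in SI: 101 knots = 52.0 m/s
Geostrophic balance rearranged: |∂P/∂n| = f ρ V_g
|∂P/∂n| = 7.51×10⁻⁵ × 0.945 × 52.0 = 3.69×10⁻³ Pa/m

3.7×10⁻³ Pa/m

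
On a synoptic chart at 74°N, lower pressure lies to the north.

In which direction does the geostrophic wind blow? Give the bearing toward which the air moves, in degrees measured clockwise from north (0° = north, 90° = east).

090°

The pressure-gradient force points toward the north (bearing 000°).
Geostrophic balance: in the Northern Hemisphere the Coriolis force deflects motion to the right, so the geostrophic wind blows 90° to the right of the pressure-gradient force (low pressure on the left).
Rotating 000° by 90° clockwise gives 090° — the wind blows toward the east.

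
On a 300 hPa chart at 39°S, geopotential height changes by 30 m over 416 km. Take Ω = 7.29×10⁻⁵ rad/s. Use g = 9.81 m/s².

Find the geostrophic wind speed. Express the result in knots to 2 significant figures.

15 knots

Coriolis parameter at 39°S:
f = 2Ω sin φ = 2 × 7.29×10⁻⁵ × sin 39° = 9.18×10⁻⁵ s⁻¹
Height gradient: |∂Z/∂n| = 30 m / 416000 m = 7.21×10⁻⁵
On a pressure surface, geostrophic balance gives V_g = (g/f)|∂Z/∂n|:
V_g = 9.81 × 7.21×10⁻⁵ / 9.18×10⁻⁵ = 7.71 m/s
Converting: 7.71 m/s × 1.944 = 15 knots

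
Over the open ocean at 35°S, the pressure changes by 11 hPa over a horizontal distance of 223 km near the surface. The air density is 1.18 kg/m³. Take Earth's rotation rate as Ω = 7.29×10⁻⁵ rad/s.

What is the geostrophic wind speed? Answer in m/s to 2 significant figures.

50 m/s

Coriolis parameter at 35°S:
f = 2Ω sin φ = 2 × 7.29×10⁻⁵ × sin 35° = 8.36×10⁻⁵ s⁻¹
Pressure gradient: |∂P/∂n| = 1100 Pa / 223000 m = 4.93×10⁻³ Pa/m
Geostrophic balance (pressure-gradient force = Coriolis force):
V_g = (1/(fρ)) |∂P/∂n| = 4.93×10⁻³ / (8.36×10⁻⁵ × 1.18) = 50.0 m/s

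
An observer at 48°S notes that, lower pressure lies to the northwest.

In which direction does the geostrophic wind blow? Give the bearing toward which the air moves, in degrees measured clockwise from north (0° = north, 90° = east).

225°

The pressure-gradient force points toward the northwest (bearing 315°).
Geostrophic balance: in the Southern Hemisphere the Coriolis force deflects motion to the left, so the geostrophic wind blows 90° to the left of the pressure-gradient force (low pressure on the right).
Rotating 315° by 90° counterclockwise gives 225° — the wind blows toward the southwest.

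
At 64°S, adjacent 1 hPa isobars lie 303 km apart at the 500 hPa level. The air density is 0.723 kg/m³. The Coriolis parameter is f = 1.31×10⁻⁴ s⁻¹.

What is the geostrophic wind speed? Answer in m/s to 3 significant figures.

Pressure gradient: |∂P/∂n| = 100 Pa / 303000 m = 3.30×10⁻⁴ Pa/m
Geostrophic balance (pressure-gradient force = Coriolis force):
V_g = (1/(fρ)) |∂P/∂n| = 3.30×10⁻⁴ / (1.31×10⁻⁴ × 0.723) = 3.48 m/s

3.48 m/s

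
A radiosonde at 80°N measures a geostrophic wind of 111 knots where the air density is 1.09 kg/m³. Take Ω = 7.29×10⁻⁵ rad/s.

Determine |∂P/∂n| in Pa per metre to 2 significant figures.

8.9×10⁻³ Pa/m

Coriolis parameter at 80°N:
f = 2Ω sin φ = 2 × 7.29×10⁻⁵ × sin 80° = 1.44×10⁻⁴ s⁻¹
Wind speed in SI: 111 knots = 57.1 m/s
Geostrophic balance rearranged: |∂P/∂n| = f ρ V_g
|∂P/∂n| = 1.44×10⁻⁴ × 1.09 × 57.1 = 8.94×10⁻³ Pa/m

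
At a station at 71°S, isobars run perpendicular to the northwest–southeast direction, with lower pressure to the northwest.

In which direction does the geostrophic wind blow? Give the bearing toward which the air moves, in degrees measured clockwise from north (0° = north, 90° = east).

The pressure-gradient force points toward the northwest (bearing 315°).
Geostrophic balance: in the Southern Hemisphere the Coriolis force deflects motion to the left, so the geostrophic wind blows 90° to the left of the pressure-gradient force (low pressure on the right).
Rotating 315° by 90° counterclockwise gives 225° — the wind blows toward the southwest.

225°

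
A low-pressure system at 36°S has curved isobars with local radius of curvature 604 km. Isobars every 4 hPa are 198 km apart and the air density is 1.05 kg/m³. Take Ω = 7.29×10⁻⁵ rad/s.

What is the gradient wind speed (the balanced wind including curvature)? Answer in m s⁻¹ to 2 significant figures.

Coriolis parameter at 36°S:
f = 2Ω sin φ = 2 × 7.29×10⁻⁵ × sin 36° = 8.57×10⁻⁵ s⁻¹
Pressure gradient: |∂P/∂n| = 400 Pa / 198000 m = 2.02×10⁻³ Pa/m
Geostrophic speed: V_g = |∂P/∂n|/(fρ) = 2.02×10⁻³/(8.57×10⁻⁵ × 1.05) = 22.5 m/s
Around a low, centrifugal force acts outward with Coriolis, so pressure-gradient force balances both:
(1/ρ)|∂P/∂n| = fV + V²/R  →  V² + fR·V − fR·V_g = 0
With fR = 8.57×10⁻⁵ × 604×10³ m = 51.8 m/s:
V = [−fR + √((fR)² + 4 fR V_g)]/2 = [−51.8 + √(51.8² + 4×51.8×22.5)]/2 = 16.9 m/s
Subgeostrophic (V < V_g = 22.5 m/s), as expected around a low.

17 m s⁻¹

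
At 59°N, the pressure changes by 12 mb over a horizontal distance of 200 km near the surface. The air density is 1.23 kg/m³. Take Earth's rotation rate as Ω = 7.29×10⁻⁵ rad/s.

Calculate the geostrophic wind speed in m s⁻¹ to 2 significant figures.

Coriolis parameter at 59°N:
f = 2Ω sin φ = 2 × 7.29×10⁻⁵ × sin 59° = 1.25×10⁻⁴ s⁻¹
Pressure gradient: |∂P/∂n| = 1200 Pa / 200000 m = 6.00×10⁻³ Pa/m
Geostrophic balance (pressure-gradient force = Coriolis force):
V_g = (1/(fρ)) |∂P/∂n| = 6.00×10⁻³ / (1.25×10⁻⁴ × 1.23) = 39.0 m/s

39 m s⁻¹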